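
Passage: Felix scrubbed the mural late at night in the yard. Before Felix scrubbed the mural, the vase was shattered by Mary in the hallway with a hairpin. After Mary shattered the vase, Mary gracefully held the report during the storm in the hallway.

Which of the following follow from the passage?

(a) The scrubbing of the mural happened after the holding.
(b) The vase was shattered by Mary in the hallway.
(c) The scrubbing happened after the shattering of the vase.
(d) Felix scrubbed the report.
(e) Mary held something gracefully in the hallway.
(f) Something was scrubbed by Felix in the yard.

(b), (c), (e), (f)

(a) Not entailed — the narrative doesn't order the holding relative to the scrubbing.
(b) Entailed — this follows by dropping conjuncts from the shattering event's description.
(c) Entailed — the narrative places the shattering before the scrubbing.
(d) Not entailed — Felix scrubbed the mural, not the report; the report belongs to the holding event.
(e) Entailed — dropping 'during the storm' and generalizing the patient leaves a sub-description the original still satisfies.
(f) Entailed — this follows by dropping conjuncts from the scrubbing event's description.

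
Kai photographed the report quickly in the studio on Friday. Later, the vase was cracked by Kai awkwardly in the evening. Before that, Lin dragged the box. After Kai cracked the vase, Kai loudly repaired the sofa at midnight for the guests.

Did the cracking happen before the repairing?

yes

The narrative orders the cracking before the repairing.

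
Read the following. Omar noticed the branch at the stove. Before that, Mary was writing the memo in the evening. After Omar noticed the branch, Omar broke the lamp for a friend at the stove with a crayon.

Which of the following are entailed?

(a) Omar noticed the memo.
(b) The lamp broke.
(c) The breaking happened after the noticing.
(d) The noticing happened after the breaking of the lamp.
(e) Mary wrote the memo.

(a) Not entailed — Omar noticed the branch, not the memo; the memo belongs to the writing event.
(b) Entailed — 'Omar broke the lamp' is causative; it entails the inchoative 'the lamp broke'.
(c) Entailed — the narrative places the noticing before the breaking.
(d) Not entailed — the narrative places the noticing before the breaking, not after.
(e) Not entailed — 'was writing' is progressive on an accomplishment; it does not entail the completed 'wrote'.

(b), (c)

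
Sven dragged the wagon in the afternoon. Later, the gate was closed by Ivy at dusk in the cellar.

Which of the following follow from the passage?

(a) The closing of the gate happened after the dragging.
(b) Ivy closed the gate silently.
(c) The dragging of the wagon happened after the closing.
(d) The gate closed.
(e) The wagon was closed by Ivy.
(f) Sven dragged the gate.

(a) Entailed — the narrative places the dragging before the closing.
(b) Not entailed — 'silently' adds information not in the original event.
(c) Not entailed — the narrative places the dragging before the closing, not after.
(d) Entailed — 'Ivy closed the gate' is causative; it entails the inchoative 'the gate closed'.
(e) Not entailed — Ivy closed the gate, not the wagon; the wagon belongs to the dragging event.
(f) Not entailed — Sven dragged the wagon, not the gate; the gate belongs to the closing event.

(a), (d)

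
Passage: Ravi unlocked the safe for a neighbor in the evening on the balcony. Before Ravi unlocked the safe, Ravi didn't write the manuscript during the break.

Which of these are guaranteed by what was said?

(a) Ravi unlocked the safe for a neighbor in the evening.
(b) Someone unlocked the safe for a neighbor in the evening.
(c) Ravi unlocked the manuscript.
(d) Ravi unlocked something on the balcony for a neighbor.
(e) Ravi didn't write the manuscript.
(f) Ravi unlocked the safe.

(a) Entailed — dropping 'on the balcony' leaves a sub-description the original still satisfies.
(b) Entailed — dropping 'on the balcony' and generalizing the agent leaves a sub-description the original still satisfies.
(c) Not entailed — Ravi unlocked the safe, not the manuscript; the manuscript belongs to the writing event.
(d) Entailed — this follows by dropping conjuncts from the unlocking event's description.
(e) Not entailed — dropping 'during the break' under negation is not valid — the original leaves open that Ravi wrote the manuscript some other way.
(f) Entailed — every conjunct here is already in the original unlocking event.

(a), (b), (d), (f)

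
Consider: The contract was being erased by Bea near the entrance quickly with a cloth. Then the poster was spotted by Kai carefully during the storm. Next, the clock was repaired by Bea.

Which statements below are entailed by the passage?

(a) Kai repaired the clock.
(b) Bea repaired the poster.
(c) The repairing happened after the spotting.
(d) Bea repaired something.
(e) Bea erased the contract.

(c), (d)

(a) Not entailed — the passage has Bea repairing the clock, not Kai.
(b) Not entailed — Bea repaired the clock, not the poster; the poster belongs to the spotting event.
(c) Entailed — the narrative places the spotting before the repairing.
(d) Entailed — this follows by dropping conjuncts from the repairing event's description.
(e) Not entailed — 'was erasing' is progressive on an accomplishment; it does not entail the completed 'erased'.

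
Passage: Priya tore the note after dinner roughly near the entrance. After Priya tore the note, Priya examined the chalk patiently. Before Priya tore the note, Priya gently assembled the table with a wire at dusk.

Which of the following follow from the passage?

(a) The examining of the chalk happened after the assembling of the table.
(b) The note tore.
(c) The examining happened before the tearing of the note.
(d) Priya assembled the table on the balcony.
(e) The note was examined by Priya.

(a) Entailed — the narrative places the assembling before the examining.
(b) Entailed — 'Priya tore the note' is causative; it entails the inchoative 'the note tore'.
(c) Not entailed — the narrative places the tearing before the examining, not after.
(d) Not entailed — 'on the balcony' adds information not in the original event.
(e) Not entailed — Priya examined the chalk, not the note; the note belongs to the tearing event.

(a), (b)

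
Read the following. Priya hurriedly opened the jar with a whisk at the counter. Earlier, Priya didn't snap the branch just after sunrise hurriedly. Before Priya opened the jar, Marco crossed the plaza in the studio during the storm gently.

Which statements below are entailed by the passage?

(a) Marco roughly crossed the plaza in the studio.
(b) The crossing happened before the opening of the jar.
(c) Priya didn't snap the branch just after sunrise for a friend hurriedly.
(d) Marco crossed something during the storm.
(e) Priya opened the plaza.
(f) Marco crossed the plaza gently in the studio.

(a) Not entailed — 'roughly' adds a manner not in (and inconsistent with) the original.
(b) Entailed — the narrative places the crossing before the opening.
(c) Entailed — under negation, adding a further restriction is entailed: if no such snapping event occurred, none occurred for a friend either.
(d) Entailed — dropping 'in the studio', 'gently' and generalizing the patient leaves a sub-description the original still satisfies.
(e) Not entailed — Priya opened the jar, not the plaza; the plaza belongs to the crossing event.
(f) Entailed — every conjunct here is already in the original crossing event.

(b), (c), (d), (f)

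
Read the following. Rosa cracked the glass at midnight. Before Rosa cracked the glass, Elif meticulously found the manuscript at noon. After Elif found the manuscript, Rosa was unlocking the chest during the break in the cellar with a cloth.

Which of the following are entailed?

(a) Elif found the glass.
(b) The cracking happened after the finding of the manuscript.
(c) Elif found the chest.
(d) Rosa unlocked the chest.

(a) Not entailed — Elif found the manuscript, not the glass; the glass belongs to the cracking event.
(b) Entailed — the narrative places the finding before the cracking.
(c) Not entailed — Elif found the manuscript, not the chest; the chest belongs to the unlocking event.
(d) Not entailed — 'was unlocking' is progressive on an accomplishment; it does not entail the completed 'unlocked'.

(b)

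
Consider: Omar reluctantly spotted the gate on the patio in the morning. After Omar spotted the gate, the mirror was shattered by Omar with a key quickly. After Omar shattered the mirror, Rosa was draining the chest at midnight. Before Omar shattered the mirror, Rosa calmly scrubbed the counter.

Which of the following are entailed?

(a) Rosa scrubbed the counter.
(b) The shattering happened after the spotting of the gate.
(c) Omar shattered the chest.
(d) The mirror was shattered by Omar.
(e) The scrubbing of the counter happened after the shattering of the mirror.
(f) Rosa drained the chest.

(a) Entailed — the original entails any weakening of itself; this just drops 'calmly'.
(b) Entailed — the narrative places the spotting before the shattering.
(c) Not entailed — Omar shattered the mirror, not the chest; the chest belongs to the draining event.
(d) Entailed — dropping 'with a key', 'quickly' leaves a sub-description the original still satisfies.
(e) Not entailed — the narrative places the scrubbing before the shattering, not after.
(f) Not entailed — 'was draining' is progressive on an accomplishment; it does not entail the completed 'drained'.

(a), (b), (d)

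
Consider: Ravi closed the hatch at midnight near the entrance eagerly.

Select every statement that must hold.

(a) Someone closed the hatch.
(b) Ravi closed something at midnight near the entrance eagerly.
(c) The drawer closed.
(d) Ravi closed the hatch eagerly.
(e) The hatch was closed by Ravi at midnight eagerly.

(a) Entailed — dropping 'at midnight', 'eagerly', 'near the entrance' and generalizing the agent leaves a sub-description the original still satisfies.
(b) Entailed — the original entails any weakening of itself; this just generalizes the patient.
(c) Not entailed — the hatch is what closed, not the drawer.
(d) Entailed — the original entails any weakening of itself; this just drops 'at midnight', 'near the entrance'.
(e) Entailed — the original entails any weakening of itself; this just drops 'near the entrance'.

(a), (b), (d), (e)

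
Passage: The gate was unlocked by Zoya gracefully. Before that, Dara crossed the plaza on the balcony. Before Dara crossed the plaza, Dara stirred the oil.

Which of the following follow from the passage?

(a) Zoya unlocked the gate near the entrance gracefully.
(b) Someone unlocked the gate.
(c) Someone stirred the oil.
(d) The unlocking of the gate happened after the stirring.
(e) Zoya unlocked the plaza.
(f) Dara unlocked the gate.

(a) Not entailed — 'near the entrance' adds information not in the original event.
(b) Entailed — the original entails any weakening of itself; this just drops 'gracefully' and generalizes the agent.
(c) Entailed — generalizing the agent leaves a sub-description the original still satisfies.
(d) Entailed — the narrative places the stirring before the unlocking.
(e) Not entailed — Zoya unlocked the gate, not the plaza; the plaza belongs to the crossing event.
(f) Not entailed — the passage has Zoya unlocking the gate, not Dara.

(b), (c), (d)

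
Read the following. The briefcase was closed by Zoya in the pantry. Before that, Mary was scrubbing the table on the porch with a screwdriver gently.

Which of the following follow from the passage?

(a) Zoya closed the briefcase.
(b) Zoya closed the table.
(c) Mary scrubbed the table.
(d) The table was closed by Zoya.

(a) Entailed — every conjunct here is already in the original closing event.
(b) Not entailed — Zoya closed the briefcase, not the table; the table belongs to the scrubbing event.
(c) Entailed — 'scrub' is an activity; 'was scrubbing' entails that some scrubbing happened, so 'scrubbed' holds.
(d) Not entailed — Zoya closed the briefcase, not the table; the table belongs to the scrubbing event.

(a), (c)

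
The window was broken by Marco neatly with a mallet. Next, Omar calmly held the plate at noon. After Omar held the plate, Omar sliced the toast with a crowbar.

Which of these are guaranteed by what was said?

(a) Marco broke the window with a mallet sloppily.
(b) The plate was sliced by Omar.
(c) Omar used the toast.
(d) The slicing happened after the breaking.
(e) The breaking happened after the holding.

(a) Not entailed — 'sloppily' adds a manner not in (and inconsistent with) the original.
(b) Not entailed — Omar sliced the toast, not the plate; the plate belongs to the holding event.
(c) Not entailed — the toast is the patient, not an instrument — Omar used a crowbar.
(d) Entailed — the narrative places the breaking before the slicing.
(e) Not entailed — the narrative places the breaking before the holding, not after.

(d)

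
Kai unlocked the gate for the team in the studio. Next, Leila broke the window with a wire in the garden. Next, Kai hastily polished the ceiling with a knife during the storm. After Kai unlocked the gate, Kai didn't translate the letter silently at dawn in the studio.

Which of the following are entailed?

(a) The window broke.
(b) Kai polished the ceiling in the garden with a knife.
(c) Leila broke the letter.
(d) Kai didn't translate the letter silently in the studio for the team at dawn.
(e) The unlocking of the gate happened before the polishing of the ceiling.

(a), (d), (e)

(a) Entailed — 'Leila broke the window' is causative; it entails the inchoative 'the window broke'.
(b) Not entailed — 'in the garden' adds information not in the original event.
(c) Not entailed — Leila broke the window, not the letter; the letter belongs to the translating event.
(d) Entailed — under negation, adding a further restriction is entailed: if no such translating event occurred, none occurred for the team either.
(e) Entailed — the narrative places the unlocking before the polishing.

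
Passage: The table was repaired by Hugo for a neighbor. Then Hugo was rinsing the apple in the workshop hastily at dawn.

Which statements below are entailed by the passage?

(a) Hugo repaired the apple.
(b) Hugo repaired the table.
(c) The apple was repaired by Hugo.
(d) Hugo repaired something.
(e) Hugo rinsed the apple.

(a) Not entailed — Hugo repaired the table, not the apple; the apple belongs to the rinsing event.
(b) Entailed — dropping 'for a neighbor' leaves a sub-description the original still satisfies.
(c) Not entailed — Hugo repaired the table, not the apple; the apple belongs to the rinsing event.
(d) Entailed — every conjunct here is already in the original repairing event.
(e) Entailed — 'rinse' is an activity; 'was rinsing' entails that some rinsing happened, so 'rinsed' holds.

(b), (d), (e)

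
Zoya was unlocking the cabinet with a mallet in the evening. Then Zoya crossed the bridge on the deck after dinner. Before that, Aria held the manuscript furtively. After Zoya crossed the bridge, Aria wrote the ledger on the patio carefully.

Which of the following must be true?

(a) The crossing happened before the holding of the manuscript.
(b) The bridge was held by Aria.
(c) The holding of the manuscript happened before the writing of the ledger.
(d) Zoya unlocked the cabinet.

(a) Not entailed — the narrative places the holding before the crossing, not after.
(b) Not entailed — Aria held the manuscript, not the bridge; the bridge belongs to the crossing event.
(c) Entailed — the narrative places the holding before the writing.
(d) Not entailed — 'was unlocking' is progressive on an accomplishment; it does not entail the completed 'unlocked'.

(c)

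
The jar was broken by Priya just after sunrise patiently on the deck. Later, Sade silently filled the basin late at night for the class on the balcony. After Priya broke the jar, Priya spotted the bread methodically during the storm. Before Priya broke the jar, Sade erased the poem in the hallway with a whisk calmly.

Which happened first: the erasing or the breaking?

The connectives place the erasing before the breaking.

the erasing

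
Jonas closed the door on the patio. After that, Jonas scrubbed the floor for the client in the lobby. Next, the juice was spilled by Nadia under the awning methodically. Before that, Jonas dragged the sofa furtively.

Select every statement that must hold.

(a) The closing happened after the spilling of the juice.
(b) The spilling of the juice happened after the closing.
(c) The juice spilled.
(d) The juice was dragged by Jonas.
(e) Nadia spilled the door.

(a) Not entailed — the narrative places the closing before the spilling, not after.
(b) Entailed — the narrative places the closing before the spilling.
(c) Entailed — 'Nadia spilled the juice' is causative; it entails the inchoative 'the juice spilled'.
(d) Not entailed — Jonas dragged the sofa, not the juice; the juice belongs to the spilling event.
(e) Not entailed — Nadia spilled the juice, not the door; the door belongs to the closing event.

(b), (c)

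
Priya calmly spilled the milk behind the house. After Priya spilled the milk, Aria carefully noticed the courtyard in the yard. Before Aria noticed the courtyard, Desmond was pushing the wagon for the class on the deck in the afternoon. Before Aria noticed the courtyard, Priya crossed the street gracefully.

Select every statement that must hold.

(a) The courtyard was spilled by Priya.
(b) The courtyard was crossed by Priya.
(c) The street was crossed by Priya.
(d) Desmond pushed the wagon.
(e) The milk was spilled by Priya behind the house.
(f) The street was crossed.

(a) Not entailed — Priya spilled the milk, not the courtyard; the courtyard belongs to the noticing event.
(b) Not entailed — Priya crossed the street, not the courtyard; the courtyard belongs to the noticing event.
(c) Entailed — every conjunct here is already in the original crossing event.
(d) Entailed — 'push' is an activity; 'was pushing' entails that some pushing happened, so 'pushed' holds.
(e) Entailed — dropping 'calmly' leaves a sub-description the original still satisfies.
(f) Entailed — this follows by dropping conjuncts from the crossing event's description.

(c), (d), (e), (f)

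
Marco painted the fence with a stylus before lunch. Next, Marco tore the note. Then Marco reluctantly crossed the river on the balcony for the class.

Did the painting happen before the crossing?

The narrative orders the painting before the crossing.

yes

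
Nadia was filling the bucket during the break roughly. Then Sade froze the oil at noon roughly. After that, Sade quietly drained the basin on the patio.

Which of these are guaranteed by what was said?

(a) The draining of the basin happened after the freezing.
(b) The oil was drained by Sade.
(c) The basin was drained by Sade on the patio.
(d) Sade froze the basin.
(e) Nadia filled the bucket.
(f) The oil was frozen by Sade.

(a), (c), (f)

(a) Entailed — the narrative places the freezing before the draining.
(b) Not entailed — Sade drained the basin, not the oil; the oil belongs to the freezing event.
(c) Entailed — every conjunct here is already in the original draining event.
(d) Not entailed — Sade froze the oil, not the basin; the basin belongs to the draining event.
(e) Not entailed — 'was filling' is progressive on an accomplishment; it does not entail the completed 'filled'.
(f) Entailed — this follows by dropping conjuncts from the freezing event's description.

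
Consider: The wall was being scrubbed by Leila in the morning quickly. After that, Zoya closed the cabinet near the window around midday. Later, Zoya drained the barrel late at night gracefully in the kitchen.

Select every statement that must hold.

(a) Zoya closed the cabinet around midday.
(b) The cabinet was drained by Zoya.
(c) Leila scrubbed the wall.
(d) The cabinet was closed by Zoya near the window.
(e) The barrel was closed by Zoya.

(a), (c), (d)

(a) Entailed — dropping 'near the window' leaves a sub-description the original still satisfies.
(b) Not entailed — Zoya drained the barrel, not the cabinet; the cabinet belongs to the closing event.
(c) Entailed — 'scrub' is an activity; 'was scrubbing' entails that some scrubbing happened, so 'scrubbed' holds.
(d) Entailed — every conjunct here is already in the original closing event.
(e) Not entailed — Zoya closed the cabinet, not the barrel; the barrel belongs to the draining event.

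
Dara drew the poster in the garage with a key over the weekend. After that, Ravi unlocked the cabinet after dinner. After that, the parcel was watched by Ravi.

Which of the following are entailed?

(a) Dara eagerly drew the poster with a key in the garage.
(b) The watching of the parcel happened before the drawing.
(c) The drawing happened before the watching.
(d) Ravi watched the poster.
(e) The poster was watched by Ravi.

(a) Not entailed — 'eagerly' adds information not in the original event.
(b) Not entailed — the narrative places the drawing before the watching, not after.
(c) Entailed — the narrative places the drawing before the watching.
(d) Not entailed — Ravi watched the parcel, not the poster; the poster belongs to the drawing event.
(e) Not entailed — Ravi watched the parcel, not the poster; the poster belongs to the drawing event.

(c)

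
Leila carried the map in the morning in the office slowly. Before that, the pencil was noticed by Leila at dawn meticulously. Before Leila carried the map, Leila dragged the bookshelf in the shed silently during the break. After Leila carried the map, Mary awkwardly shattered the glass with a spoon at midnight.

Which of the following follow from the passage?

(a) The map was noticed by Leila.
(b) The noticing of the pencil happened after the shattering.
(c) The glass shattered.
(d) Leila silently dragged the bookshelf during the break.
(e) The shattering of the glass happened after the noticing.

(c), (d), (e)

(a) Not entailed — Leila noticed the pencil, not the map; the map belongs to the carrying event.
(b) Not entailed — the narrative places the noticing before the shattering, not after.
(c) Entailed — 'Mary shattered the glass' is causative; it entails the inchoative 'the glass shattered'.
(d) Entailed — every conjunct here is already in the original dragging event.
(e) Entailed — the narrative places the noticing before the shattering.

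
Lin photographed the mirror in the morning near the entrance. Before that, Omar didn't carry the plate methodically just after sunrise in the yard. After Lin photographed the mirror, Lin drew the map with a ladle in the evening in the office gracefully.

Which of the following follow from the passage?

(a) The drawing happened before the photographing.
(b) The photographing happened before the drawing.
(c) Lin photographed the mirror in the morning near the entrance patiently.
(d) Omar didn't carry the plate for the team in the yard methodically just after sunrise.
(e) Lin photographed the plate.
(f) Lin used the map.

(b), (d)

(a) Not entailed — the narrative places the photographing before the drawing, not after.
(b) Entailed — the narrative places the photographing before the drawing.
(c) Not entailed — 'patiently' adds information not in the original event.
(d) Entailed — under negation, adding a further restriction is entailed: if no such carrying event occurred, none occurred for the team either.
(e) Not entailed — Lin photographed the mirror, not the plate; the plate belongs to the carrying event.
(f) Not entailed — the map is the patient, not an instrument — Lin used a ladle.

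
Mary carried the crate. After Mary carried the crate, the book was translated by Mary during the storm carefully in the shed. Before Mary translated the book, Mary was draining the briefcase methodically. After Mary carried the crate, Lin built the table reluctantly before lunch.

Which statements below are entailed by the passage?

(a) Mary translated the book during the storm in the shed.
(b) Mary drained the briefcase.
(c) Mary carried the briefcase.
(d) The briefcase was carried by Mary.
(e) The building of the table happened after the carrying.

(a), (e)

(a) Entailed — every conjunct here is already in the original translating event.
(b) Not entailed — 'was draining' is progressive on an accomplishment; it does not entail the completed 'drained'.
(c) Not entailed — Mary carried the crate, not the briefcase; the briefcase belongs to the draining event.
(d) Not entailed — Mary carried the crate, not the briefcase; the briefcase belongs to the draining event.
(e) Entailed — the narrative places the carrying before the building.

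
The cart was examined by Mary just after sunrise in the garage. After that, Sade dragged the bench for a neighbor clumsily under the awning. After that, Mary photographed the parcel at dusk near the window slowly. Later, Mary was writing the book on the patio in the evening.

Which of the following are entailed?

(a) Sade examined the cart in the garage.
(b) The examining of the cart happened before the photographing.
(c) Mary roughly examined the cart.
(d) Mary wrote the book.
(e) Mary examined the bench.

(b)

(a) Not entailed — the passage has Mary examining the cart, not Sade.
(b) Entailed — the narrative places the examining before the photographing.
(c) Not entailed — 'roughly' adds information not in the original event.
(d) Not entailed — 'was writing' is progressive on an accomplishment; it does not entail the completed 'wrote'.
(e) Not entailed — Mary examined the cart, not the bench; the bench belongs to the dragging event.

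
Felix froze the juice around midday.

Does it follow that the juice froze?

'Felix froze the juice' is the causative; it entails the inchoative 'the juice froze'.

yes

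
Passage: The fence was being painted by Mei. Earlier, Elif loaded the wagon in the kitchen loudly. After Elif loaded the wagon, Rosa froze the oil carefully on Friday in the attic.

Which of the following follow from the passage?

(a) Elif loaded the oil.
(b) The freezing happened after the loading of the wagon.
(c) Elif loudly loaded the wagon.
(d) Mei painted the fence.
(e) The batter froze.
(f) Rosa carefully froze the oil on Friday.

(b), (c), (f)

(a) Not entailed — Elif loaded the wagon, not the oil; the oil belongs to the freezing event.
(b) Entailed — the narrative places the loading before the freezing.
(c) Entailed — this follows by dropping conjuncts from the loading event's description.
(d) Not entailed — 'was painting' is progressive on an accomplishment; it does not entail the completed 'painted'.
(e) Not entailed — the oil is what froze, not the batter.
(f) Entailed — every conjunct here is already in the original freezing event.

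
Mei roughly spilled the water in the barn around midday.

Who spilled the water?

'Mei' marks the agent of the spilling event.

Mei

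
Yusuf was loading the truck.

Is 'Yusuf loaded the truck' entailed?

'was loading' is progressive; for an accomplishment like 'load the truck', it doesn't entail completion.

no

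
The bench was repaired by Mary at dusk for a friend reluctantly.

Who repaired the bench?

'Mary' marks the agent of the repairing event.

Mary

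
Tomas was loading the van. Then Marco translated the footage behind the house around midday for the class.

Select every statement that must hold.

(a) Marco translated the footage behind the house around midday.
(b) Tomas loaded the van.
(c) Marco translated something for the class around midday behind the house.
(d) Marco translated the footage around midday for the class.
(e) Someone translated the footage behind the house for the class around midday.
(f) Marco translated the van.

(a), (c), (d), (e)

(a) Entailed — every conjunct here is already in the original translating event.
(b) Not entailed — 'was loading' is progressive on an accomplishment; it does not entail the completed 'loaded'.
(c) Entailed — this follows by dropping conjuncts from the translating event's description.
(d) Entailed — dropping 'behind the house' leaves a sub-description the original still satisfies.
(e) Entailed — generalizing the agent leaves a sub-description the original still satisfies.
(f) Not entailed — Marco translated the footage, not the van; the van belongs to the loading event.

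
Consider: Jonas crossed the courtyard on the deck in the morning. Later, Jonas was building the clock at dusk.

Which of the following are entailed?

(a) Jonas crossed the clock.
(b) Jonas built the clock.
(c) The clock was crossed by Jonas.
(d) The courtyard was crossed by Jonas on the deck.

(a) Not entailed — Jonas crossed the courtyard, not the clock; the clock belongs to the building event.
(b) Not entailed — 'was building' is progressive on an accomplishment; it does not entail the completed 'built'.
(c) Not entailed — Jonas crossed the courtyard, not the clock; the clock belongs to the building event.
(d) Entailed — every conjunct here is already in the original crossing event.

(d)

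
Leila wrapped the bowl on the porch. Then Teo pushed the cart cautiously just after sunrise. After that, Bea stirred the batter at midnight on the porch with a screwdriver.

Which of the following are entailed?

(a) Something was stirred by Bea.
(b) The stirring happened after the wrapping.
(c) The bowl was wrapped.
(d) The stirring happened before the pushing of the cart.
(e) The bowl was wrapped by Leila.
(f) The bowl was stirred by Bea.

(a) Entailed — the original entails any weakening of itself; this just drops 'on the porch', 'at midnight', 'with a screwdriver' and generalizes the patient.
(b) Entailed — the narrative places the wrapping before the stirring.
(c) Entailed — dropping 'on the porch' and generalizing the agent leaves a sub-description the original still satisfies.
(d) Not entailed — the narrative places the pushing before the stirring, not after.
(e) Entailed — the original entails any weakening of itself; this just drops 'on the porch'.
(f) Not entailed — Bea stirred the batter, not the bowl; the bowl belongs to the wrapping event.

(a), (b), (c), (e)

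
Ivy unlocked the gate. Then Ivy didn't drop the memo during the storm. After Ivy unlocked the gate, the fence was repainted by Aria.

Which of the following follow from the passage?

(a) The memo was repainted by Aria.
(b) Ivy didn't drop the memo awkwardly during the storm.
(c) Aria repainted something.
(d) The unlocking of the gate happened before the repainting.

(a) Not entailed — Aria repainted the fence, not the memo; the memo belongs to the dropping event.
(b) Entailed — under negation, adding a further restriction is entailed: if no such dropping event occurred, none occurred awkwardly either.
(c) Entailed — every conjunct here is already in the original repainting event.
(d) Entailed — the narrative places the unlocking before the repainting.

(b), (c), (d)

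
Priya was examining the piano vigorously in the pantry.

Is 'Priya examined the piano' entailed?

'examine' is atelic; if Priya was examining the piano, then Priya examined the piano (for some time).

yes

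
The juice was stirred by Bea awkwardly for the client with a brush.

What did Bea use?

a brush

'with a brush' marks the instrument of the stirring event.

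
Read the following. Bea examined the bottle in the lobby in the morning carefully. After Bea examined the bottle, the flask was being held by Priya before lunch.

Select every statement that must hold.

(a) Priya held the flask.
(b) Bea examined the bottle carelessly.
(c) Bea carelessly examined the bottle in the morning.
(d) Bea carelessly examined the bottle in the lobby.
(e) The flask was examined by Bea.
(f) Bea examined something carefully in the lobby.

(a), (f)

(a) Entailed — 'hold' is an activity; 'was holding' entails that some holding happened, so 'held' holds.
(b) Not entailed — 'carelessly' adds a manner not in (and inconsistent with) the original.
(c) Not entailed — 'carelessly' adds a manner not in (and inconsistent with) the original.
(d) Not entailed — 'carelessly' adds a manner not in (and inconsistent with) the original.
(e) Not entailed — Bea examined the bottle, not the flask; the flask belongs to the holding event.
(f) Entailed — every conjunct here is already in the original examining event.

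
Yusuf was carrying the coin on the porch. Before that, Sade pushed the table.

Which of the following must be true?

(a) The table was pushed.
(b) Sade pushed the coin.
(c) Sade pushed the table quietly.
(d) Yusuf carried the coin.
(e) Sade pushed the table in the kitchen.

(a), (d)

(a) Entailed — the original entails any weakening of itself; this just generalizes the agent.
(b) Not entailed — Sade pushed the table, not the coin; the coin belongs to the carrying event.
(c) Not entailed — 'quietly' adds information not in the original event.
(d) Entailed — 'carry' is an activity; 'was carrying' entails that some carrying happened, so 'carried' holds.
(e) Not entailed — 'in the kitchen' adds information not in the original event.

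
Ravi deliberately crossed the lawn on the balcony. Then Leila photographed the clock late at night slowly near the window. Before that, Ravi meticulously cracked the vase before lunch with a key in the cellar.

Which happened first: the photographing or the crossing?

The connectives place the crossing before the photographing.

the crossing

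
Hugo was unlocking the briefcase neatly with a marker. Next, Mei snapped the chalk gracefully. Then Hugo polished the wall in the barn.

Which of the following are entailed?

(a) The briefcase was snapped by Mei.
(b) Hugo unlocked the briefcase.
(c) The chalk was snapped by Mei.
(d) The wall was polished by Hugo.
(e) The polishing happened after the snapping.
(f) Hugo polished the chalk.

(a) Not entailed — Mei snapped the chalk, not the briefcase; the briefcase belongs to the unlocking event.
(b) Not entailed — 'was unlocking' is progressive on an accomplishment; it does not entail the completed 'unlocked'.
(c) Entailed — this follows by dropping conjuncts from the snapping event's description.
(d) Entailed — dropping 'in the barn' leaves a sub-description the original still satisfies.
(e) Entailed — the narrative places the snapping before the polishing.
(f) Not entailed — Hugo polished the wall, not the chalk; the chalk belongs to the snapping event.

(c), (d), (e)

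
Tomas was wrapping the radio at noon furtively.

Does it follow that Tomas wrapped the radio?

no

'was wrapping' is progressive; for an accomplishment like 'wrap the radio', it doesn't entail completion.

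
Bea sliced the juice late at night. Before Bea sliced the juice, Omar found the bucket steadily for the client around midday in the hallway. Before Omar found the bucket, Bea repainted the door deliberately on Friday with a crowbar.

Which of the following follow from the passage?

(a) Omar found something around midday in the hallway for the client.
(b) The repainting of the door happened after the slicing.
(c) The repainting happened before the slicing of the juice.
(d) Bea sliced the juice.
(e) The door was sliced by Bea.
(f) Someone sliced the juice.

(a), (c), (d), (f)

(a) Entailed — dropping 'steadily' and generalizing the patient leaves a sub-description the original still satisfies.
(b) Not entailed — the narrative places the repainting before the slicing, not after.
(c) Entailed — the narrative places the repainting before the slicing.
(d) Entailed — dropping 'late at night' leaves a sub-description the original still satisfies.
(e) Not entailed — Bea sliced the juice, not the door; the door belongs to the repainting event.
(f) Entailed — the original entails any weakening of itself; this just drops 'late at night' and generalizes the agent.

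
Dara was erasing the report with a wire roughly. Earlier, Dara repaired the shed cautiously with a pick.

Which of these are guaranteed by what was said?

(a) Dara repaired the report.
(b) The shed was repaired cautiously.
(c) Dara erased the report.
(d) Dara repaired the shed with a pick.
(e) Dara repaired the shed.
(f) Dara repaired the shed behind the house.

(b), (d), (e)

(a) Not entailed — Dara repaired the shed, not the report; the report belongs to the erasing event.
(b) Entailed — this follows by dropping conjuncts from the repairing event's description.
(c) Not entailed — 'was erasing' is progressive on an accomplishment; it does not entail the completed 'erased'.
(d) Entailed — every conjunct here is already in the original repairing event.
(e) Entailed — dropping 'cautiously', 'with a pick' leaves a sub-description the original still satisfies.
(f) Not entailed — 'behind the house' adds information not in the original event.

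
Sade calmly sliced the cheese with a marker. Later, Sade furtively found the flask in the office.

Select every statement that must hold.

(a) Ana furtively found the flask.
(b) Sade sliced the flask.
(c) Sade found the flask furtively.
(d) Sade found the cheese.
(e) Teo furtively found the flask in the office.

(c)

(a) Not entailed — the passage has Sade finding the flask, not Ana.
(b) Not entailed — Sade sliced the cheese, not the flask; the flask belongs to the finding event.
(c) Entailed — the original entails any weakening of itself; this just drops 'in the office'.
(d) Not entailed — Sade found the flask, not the cheese; the cheese belongs to the slicing event.
(e) Not entailed — the passage has Sade finding the flask, not Teo.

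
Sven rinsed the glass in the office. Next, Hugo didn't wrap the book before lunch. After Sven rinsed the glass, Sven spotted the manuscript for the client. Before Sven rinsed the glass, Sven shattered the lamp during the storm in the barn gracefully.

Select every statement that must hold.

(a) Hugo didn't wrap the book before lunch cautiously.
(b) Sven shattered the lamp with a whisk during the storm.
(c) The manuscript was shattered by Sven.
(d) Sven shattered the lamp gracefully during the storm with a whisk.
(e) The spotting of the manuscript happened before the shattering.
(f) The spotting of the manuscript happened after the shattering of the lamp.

(a), (f)

(a) Entailed — under negation, adding a further restriction is entailed: if no such wrapping event occurred, none occurred cautiously either.
(b) Not entailed — 'with a whisk' adds information not in the original event.
(c) Not entailed — Sven shattered the lamp, not the manuscript; the manuscript belongs to the spotting event.
(d) Not entailed — 'with a whisk' adds information not in the original event.
(e) Not entailed — the narrative places the shattering before the spotting, not after.
(f) Entailed — the narrative places the shattering before the spotting.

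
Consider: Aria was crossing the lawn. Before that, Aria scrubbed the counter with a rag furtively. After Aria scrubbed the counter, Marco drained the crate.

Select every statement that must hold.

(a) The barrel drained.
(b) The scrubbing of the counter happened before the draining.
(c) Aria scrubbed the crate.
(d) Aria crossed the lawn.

(a) Not entailed — the crate is what drained, not the barrel.
(b) Entailed — the narrative places the scrubbing before the draining.
(c) Not entailed — Aria scrubbed the counter, not the crate; the crate belongs to the draining event.
(d) Not entailed — 'was crossing' is progressive on an accomplishment; it does not entail the completed 'crossed'.

(b)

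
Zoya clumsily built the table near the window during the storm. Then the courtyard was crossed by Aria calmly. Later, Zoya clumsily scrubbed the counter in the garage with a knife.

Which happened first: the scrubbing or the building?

The connectives place the building before the scrubbing.

the building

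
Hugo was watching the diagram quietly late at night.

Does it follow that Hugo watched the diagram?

yes

'watch' is atelic; if Hugo was watching the diagram, then Hugo watched the diagram (for some time).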